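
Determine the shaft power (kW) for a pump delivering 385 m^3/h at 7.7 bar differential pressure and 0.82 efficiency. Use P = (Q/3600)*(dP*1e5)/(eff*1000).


Q = 385 / 3600 = 0.106944 m^3/s
P = 0.106944 * (7.7 * 1e5) / 0.82 / 1000 = 100.4

100.4 kW


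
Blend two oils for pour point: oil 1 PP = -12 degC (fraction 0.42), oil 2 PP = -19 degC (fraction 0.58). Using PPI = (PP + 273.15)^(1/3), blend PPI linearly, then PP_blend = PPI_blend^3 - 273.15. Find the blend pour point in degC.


PPI_1 = (-12 + 273.15)^(1/3) = 6.391901
PPI_2 = (-19 + 273.15)^(1/3) = 6.334272
PPI_blend = 0.42 * 6.391901 + 0.58 * 6.334272 = 6.358476
PP_blend = 6.358476^3 - 273.15 = 257.0746 - 273.15 = -16.08

-16.08 degC


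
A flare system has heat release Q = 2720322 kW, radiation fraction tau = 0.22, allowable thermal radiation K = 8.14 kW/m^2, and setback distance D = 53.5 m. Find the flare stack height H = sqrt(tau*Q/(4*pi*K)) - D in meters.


tau*Q/(4*pi*K) = 0.22 * 2720322 / (4 * pi * 8.14) = 5850.71
sqrt(5850.71) = 76.4899
H = 76.4899 - 53.5 = 22.99

22.99 m


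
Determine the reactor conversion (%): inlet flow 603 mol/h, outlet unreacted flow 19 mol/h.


X = (F_in - F_out) / F_in * 100
Moles reacted = 603 - 19 = 584
X = 584 / 603 * 100
= 0.9685 * 100
= 96.85 %

96.85 %


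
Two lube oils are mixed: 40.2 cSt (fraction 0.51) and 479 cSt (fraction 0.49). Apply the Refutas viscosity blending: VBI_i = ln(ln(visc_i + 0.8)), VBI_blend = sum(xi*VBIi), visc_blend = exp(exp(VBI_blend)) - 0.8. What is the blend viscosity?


Refutas method: VBN_i = 14.534*ln(ln(visc_i + 0.8)) + 10.975, blended linearly by mass fraction; since VBN is linear in VBI_i = ln(ln(visc_i + 0.8)) and the fractions sum to 1, blend VBI directly: visc = exp(exp(VBI_blend)) - 0.8
VBI_1 = ln(ln(40.2 + 0.8)) = 1.31199
VBI_2 = ln(ln(479 + 0.8)) = 1.82024
VBI_blend = 0.51 * 1.31199 + 0.49 * 1.82024 = 1.56103
visc_blend = exp(exp(1.56103)) - 0.8 = 116.4

116.4 cSt


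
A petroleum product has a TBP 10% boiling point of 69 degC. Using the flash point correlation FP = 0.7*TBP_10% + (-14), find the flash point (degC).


FP = 0.7 * 69 + (-14) = 34.3

34.3 degC


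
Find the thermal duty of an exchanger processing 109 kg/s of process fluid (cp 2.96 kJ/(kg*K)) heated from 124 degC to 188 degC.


Q = m_dot * cp * delta_T
delta_T = 188 - 124 = 64 K
Q = 109 * 2.96 * 64
= 322.64 * 64
= 20648.96 kW

20648.96 kW


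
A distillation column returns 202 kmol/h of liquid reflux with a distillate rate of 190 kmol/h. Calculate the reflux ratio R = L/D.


Reflux ratio definition: R = L / D (liquid returned / distillate withdrawn)
L = 202 kmol/h, D = 190 kmol/h
R = 202 / 190 = 1.063

1.063


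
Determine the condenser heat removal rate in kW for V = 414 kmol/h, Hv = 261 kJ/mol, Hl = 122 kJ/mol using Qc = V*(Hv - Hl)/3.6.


Qc = 414 * (261 - 122) / 3.6 = 414 * 139 / 3.6 = 15980

15980 kW


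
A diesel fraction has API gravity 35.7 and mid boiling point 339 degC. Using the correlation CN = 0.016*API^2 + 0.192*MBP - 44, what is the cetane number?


CN = 0.016 * 35.7^2 + 0.192 * 339 - 44
CN = 20.39184 + 65.088 - 44 = 41.47984

41.47984


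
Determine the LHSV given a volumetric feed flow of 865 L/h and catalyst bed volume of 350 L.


LHSV = volumetric feed rate / catalyst volume
= 865 L/h / 350 L
= 2.471 h^-1

2.471 h^-1


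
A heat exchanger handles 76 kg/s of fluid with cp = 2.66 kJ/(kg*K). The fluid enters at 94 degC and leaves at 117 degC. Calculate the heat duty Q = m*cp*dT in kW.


Q = m_dot * cp * delta_T
delta_T = 117 - 94 = 23 K
Q = 76 * 2.66 * 23
= 202.16 * 23
= 4649.68 kW

4649.68 kW


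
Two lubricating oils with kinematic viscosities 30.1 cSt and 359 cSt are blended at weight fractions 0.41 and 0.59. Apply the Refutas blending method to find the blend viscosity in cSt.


Refutas method: VBN_i = 14.534*ln(ln(visc_i + 0.8)) + 10.975, blended linearly by mass fraction; since VBN is linear in VBI_i = ln(ln(visc_i + 0.8)) and the fractions sum to 1, blend VBI directly: visc = exp(exp(VBI_blend)) - 0.8
VBI_1 = ln(ln(30.1 + 0.8)) = 1.23278
VBI_2 = ln(ln(359 + 0.8)) = 1.7725
VBI_blend = 0.41 * 1.23278 + 0.59 * 1.7725 = 1.55121
visc_blend = exp(exp(1.55121)) - 0.8 = 111.1

111.1 cSt


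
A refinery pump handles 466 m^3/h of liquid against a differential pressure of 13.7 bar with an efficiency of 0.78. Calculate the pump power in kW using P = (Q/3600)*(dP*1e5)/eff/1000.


Q = 466 / 3600 = 0.129444 m^3/s
P = 0.129444 * (13.7 * 1e5) / 0.78 / 1000 = 227.4

227.4 kW


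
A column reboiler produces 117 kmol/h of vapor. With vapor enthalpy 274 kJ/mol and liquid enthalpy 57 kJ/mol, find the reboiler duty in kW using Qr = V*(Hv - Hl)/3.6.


Qr = 117 * (274 - 57) / 3.6 = 117 * 217 / 3.6 = 7052

7052 kW


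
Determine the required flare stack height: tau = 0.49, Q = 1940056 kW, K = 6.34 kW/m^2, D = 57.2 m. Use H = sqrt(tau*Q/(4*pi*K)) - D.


tau*Q/(4*pi*K) = 0.49 * 1940056 / (4 * pi * 6.34) = 11931.9
sqrt(11931.9) = 109.233
H = 109.233 - 57.2 = 52.03

52.03 m


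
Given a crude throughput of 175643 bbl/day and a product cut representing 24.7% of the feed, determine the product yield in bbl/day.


Crude throughput = 175643 bbl/day
Fraction yield = 24.7%
yield = throughput * fraction / 100
yield = 175643 * 24.7 / 100 = 43383.821

43383.821 bbl/day


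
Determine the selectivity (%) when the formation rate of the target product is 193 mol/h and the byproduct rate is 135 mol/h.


Selectivity = desired / (desired + undesired) * 100
Total products = 193 + 135 = 328 mol/h
S = 193 / 328 * 100
= 0.5884 * 100
= 58.84 %

58.84 %


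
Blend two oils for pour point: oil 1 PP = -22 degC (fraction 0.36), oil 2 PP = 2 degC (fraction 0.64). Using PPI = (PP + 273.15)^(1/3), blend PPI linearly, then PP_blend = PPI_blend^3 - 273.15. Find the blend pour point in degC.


PPI_1 = (-22 + 273.15)^(1/3) = 6.30925
PPI_2 = (2 + 273.15)^(1/3) = 6.504139
PPI_blend = 0.36 * 6.30925 + 0.64 * 6.504139 = 6.433979
PP_blend = 6.433979^3 - 273.15 = 266.3415 - 273.15 = -6.81

-6.81 degC


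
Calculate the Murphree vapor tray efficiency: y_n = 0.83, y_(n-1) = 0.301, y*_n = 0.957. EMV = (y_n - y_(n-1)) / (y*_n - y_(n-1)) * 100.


Murphree vapor efficiency: EMV = (y_n - y_(n-1)) / (y*_n - y_(n-1)) * 100
EMV = (0.83 - 0.301) / (0.957 - 0.301) * 100 = 0.529 / 0.656 * 100 = 80.64

80.64 %


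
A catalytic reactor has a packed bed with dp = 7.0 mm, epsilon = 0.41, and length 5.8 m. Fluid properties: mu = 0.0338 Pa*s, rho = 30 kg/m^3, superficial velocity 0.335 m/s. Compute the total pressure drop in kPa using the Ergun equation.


dp = 7.0 mm = 0.007 m
Viscous term = 150*0.0338*0.335*(1-0.41)^2 / (0.007^2*0.41^3) = 175069
Inertial term = 1.75*30*0.335^2*(1-0.41) / (0.007*0.41^3) = 7205.29
dP/L = 175069 + 7205.29 = 182274 Pa/m
dP = 182274 * 5.8 / 1000 = 1057 kPa

1057 kPa


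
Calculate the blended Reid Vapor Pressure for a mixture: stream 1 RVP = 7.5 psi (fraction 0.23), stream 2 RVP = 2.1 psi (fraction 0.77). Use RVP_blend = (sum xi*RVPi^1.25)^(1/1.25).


Chevron index: RVP_blend = (sum xi*RVPi^1.25)^(1/1.25)
RVP^1.25 terms: 0.23 * 7.5^1.25 + 0.77 * 2.1^1.25 = 4.80121
RVP_blend = 4.80121^(1/1.25) = 3.508

3.508 psi


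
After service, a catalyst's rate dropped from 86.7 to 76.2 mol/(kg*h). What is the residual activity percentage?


Activity (%) = (rate_used / rate_fresh) * 100
rate_used = 76.2, rate_fresh = 86.7
= (76.2 / 86.7) * 100
= 0.8789 * 100 = 87.89

87.89 %


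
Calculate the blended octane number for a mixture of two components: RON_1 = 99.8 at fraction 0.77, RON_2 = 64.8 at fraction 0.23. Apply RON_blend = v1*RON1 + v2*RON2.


Linear blending: RON_blend = sum(vi * RONi)
Contribution 1: 0.77 * 99.8 = 76.846
Contribution 2: 0.23 * 64.8 = 14.904
RON_blend = 76.846 + 14.904 = 91.75

91.75


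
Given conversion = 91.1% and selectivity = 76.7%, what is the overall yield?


Overall yield = conversion (%) * selectivity (%) / 100
Conversion = 91.1%, Selectivity = 76.7%
Y = 91.1 * 76.7 / 100
= 69.8737 %

69.8737 %


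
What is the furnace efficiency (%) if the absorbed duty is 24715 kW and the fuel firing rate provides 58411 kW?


Furnace efficiency = Q_absorbed / Q_fuel * 100
= 24715 / 58411 * 100 = 42.31

42.31 %


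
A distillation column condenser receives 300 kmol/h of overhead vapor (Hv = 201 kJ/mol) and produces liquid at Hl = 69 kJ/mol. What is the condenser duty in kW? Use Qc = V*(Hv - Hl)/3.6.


Qc = 300 * (201 - 69) / 3.6 = 300 * 132 / 3.6 = 11000

11000 kW


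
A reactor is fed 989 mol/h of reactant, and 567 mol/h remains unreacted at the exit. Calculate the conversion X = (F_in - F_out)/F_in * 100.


X = (F_in - F_out) / F_in * 100
Moles reacted = 989 - 567 = 422
X = 422 / 989 * 100
= 0.4267 * 100
= 42.67 %

42.67 %


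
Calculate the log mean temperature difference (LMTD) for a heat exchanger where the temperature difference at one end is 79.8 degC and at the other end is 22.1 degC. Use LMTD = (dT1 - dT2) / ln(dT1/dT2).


LMTD = (dT1 - dT2) / ln(dT1/dT2)
= (79.8 - 22.1) / ln(79.8 / 22.1) = 57.7 / 1.28395 = 44.94

44.94 degC


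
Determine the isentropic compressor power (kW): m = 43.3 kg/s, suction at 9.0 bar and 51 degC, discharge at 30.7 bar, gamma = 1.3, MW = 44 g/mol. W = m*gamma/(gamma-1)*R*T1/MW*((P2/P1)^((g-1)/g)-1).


Isentropic work: W = m*(gamma/(gamma-1))*(R*T1/MW)*((P2/P1)^((gamma-1)/gamma) - 1)
T1 = 51 + 273.15 = 324.15 K
Pressure ratio = 30.7 / 9.0 = 3.41111
Exponent = (1.3 - 1)/1.3 = 0.230769
(P2/P1)^exp - 1 = 3.41111^0.230769 - 1 = 0.327321
W = 43.3 * 1.3 / 0.3 * 8.314 * 324.15 / 44 * 0.327321 = 3762

3762 kW


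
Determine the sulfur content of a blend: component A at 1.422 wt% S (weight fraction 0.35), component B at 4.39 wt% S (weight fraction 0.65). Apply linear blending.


Linear sulfur blending: S_blend = x1*S1 + x2*S2
Contribution 1: 0.35 * 1.422 = 0.4977 wt%
Contribution 2: 0.65 * 4.39 = 2.8535 wt%
S_blend = 0.4977 + 2.8535 = 3.3512

3.3512 wt%


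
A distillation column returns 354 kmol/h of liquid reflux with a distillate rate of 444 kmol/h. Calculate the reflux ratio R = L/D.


Reflux ratio definition: R = L / D (liquid returned / distillate withdrawn)
L = 354 kmol/h, D = 444 kmol/h
R = 354 / 444 = 0.7973

0.7973


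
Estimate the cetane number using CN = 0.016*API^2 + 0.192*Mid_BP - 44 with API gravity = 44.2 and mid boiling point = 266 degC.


CN = 0.016 * 44.2^2 + 0.192 * 266 - 44
CN = 31.25824 + 51.072 - 44 = 38.33024

38.33024


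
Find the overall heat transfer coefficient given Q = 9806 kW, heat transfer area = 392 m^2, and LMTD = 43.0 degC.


From Q = U*A*LMTD, U = Q / (A * LMTD)
U = 9806 / (392 * 43.0) = 9806 / 16856 = 0.5818

0.5818 kW/(m^2*K)


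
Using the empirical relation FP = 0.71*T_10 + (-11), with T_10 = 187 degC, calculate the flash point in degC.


FP = 0.71 * 187 + (-11) = 121.77

121.77 degC


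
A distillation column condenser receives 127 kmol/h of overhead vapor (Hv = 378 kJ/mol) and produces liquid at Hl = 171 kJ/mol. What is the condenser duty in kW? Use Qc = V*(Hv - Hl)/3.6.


Qc = 127 * (378 - 171) / 3.6 = 127 * 207 / 3.6 = 7302

7302 kW


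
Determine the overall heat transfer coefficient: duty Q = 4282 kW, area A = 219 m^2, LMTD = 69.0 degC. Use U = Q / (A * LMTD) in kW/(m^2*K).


From Q = U*A*LMTD, U = Q / (A * LMTD)
U = 4282 / (219 * 69.0) = 4282 / 15111 = 0.2834

0.2834 kW/(m^2*K)


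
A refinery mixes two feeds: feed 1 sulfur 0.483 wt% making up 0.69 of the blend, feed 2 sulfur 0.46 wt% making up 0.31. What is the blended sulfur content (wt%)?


Linear sulfur blending: S_blend = x1*S1 + x2*S2
Contribution 1: 0.69 * 0.483 = 0.33327 wt%
Contribution 2: 0.31 * 0.46 = 0.1426 wt%
S_blend = 0.33327 + 0.1426 = 0.47587

0.47587 wt%


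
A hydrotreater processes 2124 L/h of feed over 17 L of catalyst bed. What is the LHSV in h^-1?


LHSV = volumetric feed rate / catalyst volume
= 2124 L/h / 17 L
= 124.9 h^-1

124.9 h^-1


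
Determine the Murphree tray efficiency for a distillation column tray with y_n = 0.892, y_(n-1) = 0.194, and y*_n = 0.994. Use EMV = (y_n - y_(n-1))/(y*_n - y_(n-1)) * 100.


Murphree vapor efficiency: EMV = (y_n - y_(n-1)) / (y*_n - y_(n-1)) * 100
EMV = (0.892 - 0.194) / (0.994 - 0.194) * 100 = 0.698 / 0.8 * 100 = 87.25

87.25 %


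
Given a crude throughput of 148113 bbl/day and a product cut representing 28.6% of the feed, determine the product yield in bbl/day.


Crude throughput = 148113 bbl/day
Fraction yield = 28.6%
yield = throughput * fraction / 100
yield = 148113 * 28.6 / 100 = 42360.318

42360.318 bbl/day


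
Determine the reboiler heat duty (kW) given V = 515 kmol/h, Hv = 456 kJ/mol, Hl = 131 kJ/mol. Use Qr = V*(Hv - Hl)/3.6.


Qr = 515 * (456 - 131) / 3.6 = 515 * 325 / 3.6 = 46490

46490 kW


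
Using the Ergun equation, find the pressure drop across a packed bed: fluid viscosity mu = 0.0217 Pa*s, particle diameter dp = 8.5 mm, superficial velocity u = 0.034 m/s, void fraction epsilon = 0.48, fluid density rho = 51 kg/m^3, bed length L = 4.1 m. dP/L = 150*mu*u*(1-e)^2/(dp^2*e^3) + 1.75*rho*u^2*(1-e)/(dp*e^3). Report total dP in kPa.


dp = 8.5 mm = 0.0085 m
Viscous term = 150*0.0217*0.034*(1-0.48)^2 / (0.0085^2*0.48^3) = 3745.2
Inertial term = 1.75*51*0.034^2*(1-0.48) / (0.0085*0.48^3) = 57.0725
dP/L = 3745.2 + 57.0725 = 3802.27 Pa/m
dP = 3802.27 * 4.1 / 1000 = 15.59 kPa

15.59 kPa


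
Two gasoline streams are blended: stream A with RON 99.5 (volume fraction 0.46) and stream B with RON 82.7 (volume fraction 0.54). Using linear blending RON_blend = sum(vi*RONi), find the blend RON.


Linear blending: RON_blend = sum(vi * RONi)
Contribution 1: 0.46 * 99.5 = 45.77
Contribution 2: 0.54 * 82.7 = 44.658
RON_blend = 45.77 + 44.658 = 90.428

90.428


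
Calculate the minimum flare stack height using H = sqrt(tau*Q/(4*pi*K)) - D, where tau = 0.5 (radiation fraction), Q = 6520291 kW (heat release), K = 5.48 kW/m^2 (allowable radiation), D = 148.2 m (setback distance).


tau*Q/(4*pi*K) = 0.5 * 6520291 / (4 * pi * 5.48) = 47342
sqrt(47342) = 217.582
H = 217.582 - 148.2 = 69.38

69.38 m


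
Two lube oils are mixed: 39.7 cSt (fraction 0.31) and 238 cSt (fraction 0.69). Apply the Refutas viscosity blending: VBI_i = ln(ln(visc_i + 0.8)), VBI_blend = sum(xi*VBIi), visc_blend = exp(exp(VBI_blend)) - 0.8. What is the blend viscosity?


Refutas method: VBN_i = 14.534*ln(ln(visc_i + 0.8)) + 10.975, blended linearly by mass fraction; since VBN is linear in VBI_i = ln(ln(visc_i + 0.8)) and the fractions sum to 1, blend VBI directly: visc = exp(exp(VBI_blend)) - 0.8
VBI_1 = ln(ln(39.7 + 0.8)) = 1.30868
VBI_2 = ln(ln(238 + 0.8)) = 1.70031
VBI_blend = 0.31 * 1.30868 + 0.69 * 1.70031 = 1.5789
visc_blend = exp(exp(1.5789)) - 0.8 = 126.9

126.9 cSt


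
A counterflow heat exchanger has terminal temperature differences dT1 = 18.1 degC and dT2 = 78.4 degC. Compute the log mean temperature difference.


LMTD = (dT1 - dT2) / ln(dT1/dT2)
= (18.1 - 78.4) / ln(18.1 / 78.4) = -60.3 / -1.46591 = 41.13

41.13 degC


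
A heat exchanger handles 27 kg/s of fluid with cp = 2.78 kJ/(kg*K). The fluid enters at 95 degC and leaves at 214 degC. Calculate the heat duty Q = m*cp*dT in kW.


Q = m_dot * cp * delta_T
delta_T = 214 - 95 = 119 K
Q = 27 * 2.78 * 119
= 75.06 * 119
= 8932.14 kW

8932.14 kW


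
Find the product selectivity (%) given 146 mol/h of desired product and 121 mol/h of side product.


Selectivity = desired / (desired + undesired) * 100
Total products = 146 + 121 = 267 mol/h
S = 146 / 267 * 100
= 0.5468 * 100
= 54.68 %

54.68 %


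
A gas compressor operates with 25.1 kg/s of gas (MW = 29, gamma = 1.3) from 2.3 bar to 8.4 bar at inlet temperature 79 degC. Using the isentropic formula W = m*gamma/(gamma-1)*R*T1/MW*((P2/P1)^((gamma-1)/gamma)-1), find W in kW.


Isentropic work: W = m*(gamma/(gamma-1))*(R*T1/MW)*((P2/P1)^((gamma-1)/gamma) - 1)
T1 = 79 + 273.15 = 352.15 K
Pressure ratio = 8.4 / 2.3 = 3.65217
Exponent = (1.3 - 1)/1.3 = 0.230769
(P2/P1)^exp - 1 = 3.65217^0.230769 - 1 = 0.348402
W = 25.1 * 1.3 / 0.3 * 8.314 * 352.15 / 29 * 0.348402 = 3826

3826 kW


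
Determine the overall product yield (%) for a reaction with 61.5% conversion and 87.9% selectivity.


Overall yield = conversion (%) * selectivity (%) / 100
Conversion = 61.5%, Selectivity = 87.9%
Y = 61.5 * 87.9 / 100
= 54.0585 %

54.0585 %


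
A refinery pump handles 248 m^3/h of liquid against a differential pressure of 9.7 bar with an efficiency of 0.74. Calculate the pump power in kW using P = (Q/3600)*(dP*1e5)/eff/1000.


Q = 248 / 3600 = 0.0688889 m^3/s
P = 0.0688889 * (9.7 * 1e5) / 0.74 / 1000 = 90.30

90.30 kW


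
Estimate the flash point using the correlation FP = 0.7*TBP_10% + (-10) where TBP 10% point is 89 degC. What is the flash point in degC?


FP = 0.7 * 89 + (-10) = 52.3

52.3 degC


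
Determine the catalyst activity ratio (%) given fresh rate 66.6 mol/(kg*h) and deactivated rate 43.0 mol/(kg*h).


Activity (%) = (rate_used / rate_fresh) * 100
rate_used = 43.0, rate_fresh = 66.6
= (43.0 / 66.6) * 100
= 0.6456 * 100 = 64.56

64.56 %


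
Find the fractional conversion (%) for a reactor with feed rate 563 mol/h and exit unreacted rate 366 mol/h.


X = (F_in - F_out) / F_in * 100
Moles reacted = 563 - 366 = 197
X = 197 / 563 * 100
= 0.3499 * 100
= 34.99 %

34.99 %


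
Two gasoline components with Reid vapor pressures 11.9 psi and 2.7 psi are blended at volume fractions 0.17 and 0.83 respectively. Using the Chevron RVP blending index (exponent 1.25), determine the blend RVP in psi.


Chevron index: RVP_blend = (sum xi*RVPi^1.25)^(1/1.25)
RVP^1.25 terms: 0.17 * 11.9^1.25 + 0.83 * 2.7^1.25 = 6.63001
RVP_blend = 6.63001^(1/1.25) = 4.542

4.542 psi


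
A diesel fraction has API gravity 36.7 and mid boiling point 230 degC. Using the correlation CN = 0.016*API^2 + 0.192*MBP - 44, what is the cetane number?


CN = 0.016 * 36.7^2 + 0.192 * 230 - 44
CN = 21.55024 + 44.16 - 44 = 21.71024

21.71024


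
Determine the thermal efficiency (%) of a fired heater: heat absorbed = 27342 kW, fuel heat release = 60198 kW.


Furnace efficiency = Q_absorbed / Q_fuel * 100
= 27342 / 60198 * 100 = 45.42

45.42 %


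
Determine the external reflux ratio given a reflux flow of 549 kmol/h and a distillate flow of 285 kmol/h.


Reflux ratio definition: R = L / D (liquid returned / distillate withdrawn)
L = 549 kmol/h, D = 285 kmol/h
R = 549 / 285 = 1.926

1.926


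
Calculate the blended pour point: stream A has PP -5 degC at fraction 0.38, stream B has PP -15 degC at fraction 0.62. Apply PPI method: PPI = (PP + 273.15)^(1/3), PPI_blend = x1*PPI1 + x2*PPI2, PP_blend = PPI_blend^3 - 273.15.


PPI_1 = (-5 + 273.15)^(1/3) = 6.448508
PPI_2 = (-15 + 273.15)^(1/3) = 6.36733
PPI_blend = 0.38 * 6.448508 + 0.62 * 6.36733 = 6.398178
PP_blend = 6.398178^3 - 273.15 = 261.9202 - 273.15 = -11.23

-11.23 degC


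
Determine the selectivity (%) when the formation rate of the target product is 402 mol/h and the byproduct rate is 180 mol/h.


Selectivity = desired / (desired + undesired) * 100
Total products = 402 + 180 = 582 mol/h
S = 402 / 582 * 100
= 0.6907 * 100
= 69.07 %

69.07 %


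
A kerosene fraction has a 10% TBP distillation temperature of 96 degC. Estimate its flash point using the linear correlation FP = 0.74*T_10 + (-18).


FP = 0.74 * 96 + (-18) = 53.04

53.04 degC


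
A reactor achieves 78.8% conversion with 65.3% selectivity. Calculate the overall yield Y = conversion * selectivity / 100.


Overall yield = conversion (%) * selectivity (%) / 100
Conversion = 78.8%, Selectivity = 65.3%
Y = 78.8 * 65.3 / 100
= 51.4564 %

51.4564 %


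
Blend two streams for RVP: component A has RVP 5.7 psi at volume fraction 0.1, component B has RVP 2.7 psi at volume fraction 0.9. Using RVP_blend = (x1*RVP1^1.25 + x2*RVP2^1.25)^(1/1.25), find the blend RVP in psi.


Chevron index: RVP_blend = (sum xi*RVPi^1.25)^(1/1.25)
RVP^1.25 terms: 0.1 * 5.7^1.25 + 0.9 * 2.7^1.25 = 3.99565
RVP_blend = 3.99565^(1/1.25) = 3.029

3.029 psi


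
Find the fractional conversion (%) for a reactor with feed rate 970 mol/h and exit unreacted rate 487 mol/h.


X = (F_in - F_out) / F_in * 100
Moles reacted = 970 - 487 = 483
X = 483 / 970 * 100
= 0.4979 * 100
= 49.79 %

49.79 %


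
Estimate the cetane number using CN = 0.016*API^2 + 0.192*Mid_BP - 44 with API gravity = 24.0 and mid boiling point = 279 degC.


CN = 0.016 * 24.0^2 + 0.192 * 279 - 44
CN = 9.216 + 53.568 - 44 = 18.784

18.784


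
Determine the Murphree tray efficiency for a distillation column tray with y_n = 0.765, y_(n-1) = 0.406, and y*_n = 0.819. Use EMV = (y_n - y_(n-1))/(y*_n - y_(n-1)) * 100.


Murphree vapor efficiency: EMV = (y_n - y_(n-1)) / (y*_n - y_(n-1)) * 100
EMV = (0.765 - 0.406) / (0.819 - 0.406) * 100 = 0.359 / 0.413 * 100 = 86.92

86.92 %


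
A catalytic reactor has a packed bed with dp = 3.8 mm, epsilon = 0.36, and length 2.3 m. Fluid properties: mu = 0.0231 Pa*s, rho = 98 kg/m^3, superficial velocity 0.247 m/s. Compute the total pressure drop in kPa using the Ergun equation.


dp = 3.8 mm = 0.0038 m
Viscous term = 150*0.0231*0.247*(1-0.36)^2 / (0.0038^2*0.36^3) = 520338
Inertial term = 1.75*98*0.247^2*(1-0.36) / (0.0038*0.36^3) = 37770
dP/L = 520338 + 37770 = 558108 Pa/m
dP = 558108 * 2.3 / 1000 = 1284 kPa

1284 kPa


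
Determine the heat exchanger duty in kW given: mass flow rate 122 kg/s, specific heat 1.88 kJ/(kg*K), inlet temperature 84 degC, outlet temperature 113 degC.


Q = m_dot * cp * delta_T
delta_T = 113 - 84 = 29 K
Q = 122 * 1.88 * 29
= 229.36 * 29
= 6651.44 kW

6651.44 kW


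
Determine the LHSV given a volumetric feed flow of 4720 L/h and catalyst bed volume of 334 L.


LHSV = volumetric feed rate / catalyst volume
= 4720 L/h / 334 L
= 14.13 h^-1

14.13 h^-1


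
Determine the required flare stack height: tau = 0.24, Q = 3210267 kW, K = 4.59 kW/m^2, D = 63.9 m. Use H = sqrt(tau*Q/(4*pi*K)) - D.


tau*Q/(4*pi*K) = 0.24 * 3210267 / (4 * pi * 4.59) = 13357.6
sqrt(13357.6) = 115.575
H = 115.575 - 63.9 = 51.68

51.68 m


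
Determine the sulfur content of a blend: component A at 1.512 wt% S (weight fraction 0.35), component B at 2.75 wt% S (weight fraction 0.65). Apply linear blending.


Linear sulfur blending: S_blend = x1*S1 + x2*S2
Contribution 1: 0.35 * 1.512 = 0.5292 wt%
Contribution 2: 0.65 * 2.75 = 1.7875 wt%
S_blend = 0.5292 + 1.7875 = 2.3167

2.3167 wt%


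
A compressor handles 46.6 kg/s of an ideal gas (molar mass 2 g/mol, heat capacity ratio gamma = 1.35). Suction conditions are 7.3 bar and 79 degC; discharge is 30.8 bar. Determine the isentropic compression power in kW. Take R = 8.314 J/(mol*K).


Isentropic work: W = m*(gamma/(gamma-1))*(R*T1/MW)*((P2/P1)^((gamma-1)/gamma) - 1)
T1 = 79 + 273.15 = 352.15 K
Pressure ratio = 30.8 / 7.3 = 4.21918
Exponent = (1.35 - 1)/1.35 = 0.259259
(P2/P1)^exp - 1 = 4.21918^0.259259 - 1 = 0.452433
W = 46.6 * 1.35 / 0.35 * 8.314 * 352.15 / 2 * 0.452433 = 119000

119000 kW


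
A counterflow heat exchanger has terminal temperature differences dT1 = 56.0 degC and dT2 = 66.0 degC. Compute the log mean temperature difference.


LMTD = (dT1 - dT2) / ln(dT1/dT2)
= (56.0 - 66.0) / ln(56.0 / 66.0) = -10 / -0.164303 = 60.86

60.86 degC


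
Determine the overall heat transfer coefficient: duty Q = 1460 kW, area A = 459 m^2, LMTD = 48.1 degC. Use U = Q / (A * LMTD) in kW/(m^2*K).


From Q = U*A*LMTD, U = Q / (A * LMTD)
U = 1460 / (459 * 48.1) = 1460 / 22077.9 = 0.06613

0.06613 kW/(m^2*K)


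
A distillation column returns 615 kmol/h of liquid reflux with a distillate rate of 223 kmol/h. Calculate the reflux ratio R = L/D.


Reflux ratio definition: R = L / D (liquid returned / distillate withdrawn)
L = 615 kmol/h, D = 223 kmol/h
R = 615 / 223 = 2.758

2.758


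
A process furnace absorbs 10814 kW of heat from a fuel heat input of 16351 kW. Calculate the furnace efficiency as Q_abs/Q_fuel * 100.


Furnace efficiency = Q_absorbed / Q_fuel * 100
= 10814 / 16351 * 100 = 66.14

66.14 %


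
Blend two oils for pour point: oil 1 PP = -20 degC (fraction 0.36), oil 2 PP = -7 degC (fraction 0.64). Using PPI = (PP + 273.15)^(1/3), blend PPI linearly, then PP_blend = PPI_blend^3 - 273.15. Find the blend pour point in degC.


PPI_1 = (-20 + 273.15)^(1/3) = 6.325953
PPI_2 = (-7 + 273.15)^(1/3) = 6.432436
PPI_blend = 0.36 * 6.325953 + 0.64 * 6.432436 = 6.394102
PP_blend = 6.394102^3 - 273.15 = 261.4199 - 273.15 = -11.73

-11.73 degC


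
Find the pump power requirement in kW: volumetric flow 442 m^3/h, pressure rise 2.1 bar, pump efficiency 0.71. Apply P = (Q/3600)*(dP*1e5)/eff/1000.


Q = 442 / 3600 = 0.122778 m^3/s
P = 0.122778 * (2.1 * 1e5) / 0.71 / 1000 = 36.31

36.31 kW


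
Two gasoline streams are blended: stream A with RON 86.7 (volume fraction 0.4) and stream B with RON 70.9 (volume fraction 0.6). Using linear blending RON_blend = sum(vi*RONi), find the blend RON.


Linear blending: RON_blend = sum(vi * RONi)
Contribution 1: 0.4 * 86.7 = 34.68
Contribution 2: 0.6 * 70.9 = 42.54
RON_blend = 34.68 + 42.54 = 77.22

77.22


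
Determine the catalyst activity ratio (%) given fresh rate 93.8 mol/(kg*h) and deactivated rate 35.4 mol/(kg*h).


Activity (%) = (rate_used / rate_fresh) * 100
rate_used = 35.4, rate_fresh = 93.8
= (35.4 / 93.8) * 100
= 0.3774 * 100 = 37.74

37.74 %


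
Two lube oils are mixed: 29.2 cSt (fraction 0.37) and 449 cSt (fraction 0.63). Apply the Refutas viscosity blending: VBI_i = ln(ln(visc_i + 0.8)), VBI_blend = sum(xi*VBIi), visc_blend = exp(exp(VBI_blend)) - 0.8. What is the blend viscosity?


Refutas method: VBN_i = 14.534*ln(ln(visc_i + 0.8)) + 10.975, blended linearly by mass fraction; since VBN is linear in VBI_i = ln(ln(visc_i + 0.8)) and the fractions sum to 1, blend VBI directly: visc = exp(exp(VBI_blend)) - 0.8
VBI_1 = ln(ln(29.2 + 0.8)) = 1.22413
VBI_2 = ln(ln(449 + 0.8)) = 1.80973
VBI_blend = 0.37 * 1.22413 + 0.63 * 1.80973 = 1.59306
visc_blend = exp(exp(1.59306)) - 0.8 = 136.0

136.0 cSt


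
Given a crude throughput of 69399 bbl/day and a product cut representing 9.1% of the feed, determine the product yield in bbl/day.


Crude throughput = 69399 bbl/day
Fraction yield = 9.1%
yield = throughput * fraction / 100
yield = 69399 * 9.1 / 100 = 6315.309

6315.309 bbl/day


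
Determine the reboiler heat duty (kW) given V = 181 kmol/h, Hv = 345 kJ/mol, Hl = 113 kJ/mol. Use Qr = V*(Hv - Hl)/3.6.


Qr = 181 * (345 - 113) / 3.6 = 181 * 232 / 3.6 = 11660

11660 kW


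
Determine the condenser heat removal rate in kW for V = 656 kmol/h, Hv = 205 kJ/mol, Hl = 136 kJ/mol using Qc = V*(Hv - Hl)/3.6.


Qc = 656 * (205 - 136) / 3.6 = 656 * 69 / 3.6 = 12570

12570 kW


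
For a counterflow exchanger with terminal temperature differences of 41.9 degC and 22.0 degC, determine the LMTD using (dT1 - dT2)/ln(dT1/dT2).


LMTD = (dT1 - dT2) / ln(dT1/dT2)
= (41.9 - 22.0) / ln(41.9 / 22.0) = 19.9 / 0.644243 = 30.89

30.89 degC


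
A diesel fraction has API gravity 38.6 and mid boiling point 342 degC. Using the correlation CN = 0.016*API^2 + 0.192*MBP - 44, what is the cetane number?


CN = 0.016 * 38.6^2 + 0.192 * 342 - 44
CN = 23.83936 + 65.664 - 44 = 45.50336

45.50336


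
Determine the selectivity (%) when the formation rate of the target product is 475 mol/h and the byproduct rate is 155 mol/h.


Selectivity = desired / (desired + undesired) * 100
Total products = 475 + 155 = 630 mol/h
S = 475 / 630 * 100
= 0.7540 * 100
= 75.40 %

75.40 %


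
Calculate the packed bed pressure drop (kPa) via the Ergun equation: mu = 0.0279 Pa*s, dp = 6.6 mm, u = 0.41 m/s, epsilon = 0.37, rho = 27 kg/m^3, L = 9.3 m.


dp = 6.6 mm = 0.0066 m
Viscous term = 150*0.0279*0.41*(1-0.37)^2 / (0.0066^2*0.37^3) = 308651
Inertial term = 1.75*27*0.41^2*(1-0.37) / (0.0066*0.37^3) = 14967.9
dP/L = 308651 + 14967.9 = 323619 Pa/m
dP = 323619 * 9.3 / 1000 = 3010 kPa

3010 kPa


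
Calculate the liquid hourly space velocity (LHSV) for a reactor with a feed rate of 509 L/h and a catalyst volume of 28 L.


LHSV = volumetric feed rate / catalyst volume
= 509 L/h / 28 L
= 18.18 h^-1

18.18 h^-1


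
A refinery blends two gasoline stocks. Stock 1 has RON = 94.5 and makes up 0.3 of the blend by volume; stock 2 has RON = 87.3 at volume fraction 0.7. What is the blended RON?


Linear blending: RON_blend = sum(vi * RONi)
Contribution 1: 0.3 * 94.5 = 28.35
Contribution 2: 0.7 * 87.3 = 61.11
RON_blend = 28.35 + 61.11 = 89.46

89.46


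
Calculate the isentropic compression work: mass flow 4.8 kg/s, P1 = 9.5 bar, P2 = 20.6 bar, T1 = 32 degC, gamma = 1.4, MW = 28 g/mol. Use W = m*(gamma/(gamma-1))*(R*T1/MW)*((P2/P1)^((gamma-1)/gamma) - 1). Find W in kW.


Isentropic work: W = m*(gamma/(gamma-1))*(R*T1/MW)*((P2/P1)^((gamma-1)/gamma) - 1)
T1 = 32 + 273.15 = 305.15 K
Pressure ratio = 20.6 / 9.5 = 2.16842
Exponent = (1.4 - 1)/1.4 = 0.285714
(P2/P1)^exp - 1 = 2.16842^0.285714 - 1 = 0.247501
W = 4.8 * 1.4 / 0.4 * 8.314 * 305.15 / 28 * 0.247501 = 376.7

376.7 kW


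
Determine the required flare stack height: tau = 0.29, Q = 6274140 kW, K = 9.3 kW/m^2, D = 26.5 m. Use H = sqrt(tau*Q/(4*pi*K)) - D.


tau*Q/(4*pi*K) = 0.29 * 6274140 / (4 * pi * 9.3) = 15569
sqrt(15569) = 124.776
H = 124.776 - 26.5 = 98.28

98.28 m


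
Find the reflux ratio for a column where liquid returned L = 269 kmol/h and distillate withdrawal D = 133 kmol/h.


Reflux ratio definition: R = L / D (liquid returned / distillate withdrawn)
L = 269 kmol/h, D = 133 kmol/h
R = 269 / 133 = 2.023

2.023


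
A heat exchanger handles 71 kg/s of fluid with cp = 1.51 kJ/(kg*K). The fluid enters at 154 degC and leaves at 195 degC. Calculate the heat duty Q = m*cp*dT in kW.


Q = m_dot * cp * delta_T
delta_T = 195 - 154 = 41 K
Q = 71 * 1.51 * 41
= 107.21 * 41
= 4395.61 kW

4395.61 kW


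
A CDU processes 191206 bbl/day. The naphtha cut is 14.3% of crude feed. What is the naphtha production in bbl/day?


Crude throughput = 191206 bbl/day
Fraction yield = 14.3%
yield = throughput * fraction / 100
yield = 191206 * 14.3 / 100 = 27342.458

27342.458 bbl/day


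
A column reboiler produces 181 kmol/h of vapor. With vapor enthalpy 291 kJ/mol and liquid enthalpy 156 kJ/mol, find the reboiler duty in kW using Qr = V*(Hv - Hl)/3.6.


Qr = 181 * (291 - 156) / 3.6 = 181 * 135 / 3.6 = 6788

6788 kW


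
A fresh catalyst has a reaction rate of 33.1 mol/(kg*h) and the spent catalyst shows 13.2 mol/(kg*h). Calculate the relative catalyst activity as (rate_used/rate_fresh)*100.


Activity (%) = (rate_used / rate_fresh) * 100
rate_used = 13.2, rate_fresh = 33.1
= (13.2 / 33.1) * 100
= 0.3988 * 100 = 39.88

39.88 %


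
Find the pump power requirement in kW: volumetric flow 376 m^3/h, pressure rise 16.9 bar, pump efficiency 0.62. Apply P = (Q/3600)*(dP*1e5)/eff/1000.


Q = 376 / 3600 = 0.104444 m^3/s
P = 0.104444 * (16.9 * 1e5) / 0.62 / 1000 = 284.7

284.7 kW


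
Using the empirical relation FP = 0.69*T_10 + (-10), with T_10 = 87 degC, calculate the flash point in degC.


FP = 0.69 * 87 + (-10) = 50.03

50.03 degC


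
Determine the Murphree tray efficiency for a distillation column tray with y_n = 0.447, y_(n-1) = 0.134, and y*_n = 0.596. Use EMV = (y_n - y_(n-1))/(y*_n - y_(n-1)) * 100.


Murphree vapor efficiency: EMV = (y_n - y_(n-1)) / (y*_n - y_(n-1)) * 100
EMV = (0.447 - 0.134) / (0.596 - 0.134) * 100 = 0.313 / 0.462 * 100 = 67.75

67.75 %


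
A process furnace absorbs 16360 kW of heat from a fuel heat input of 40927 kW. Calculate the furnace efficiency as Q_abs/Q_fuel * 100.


Furnace efficiency = Q_absorbed / Q_fuel * 100
= 16360 / 40927 * 100 = 39.97

39.97 %


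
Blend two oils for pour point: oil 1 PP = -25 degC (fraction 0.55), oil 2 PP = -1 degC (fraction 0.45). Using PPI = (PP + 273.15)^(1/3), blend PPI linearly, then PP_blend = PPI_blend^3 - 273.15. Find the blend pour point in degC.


PPI_1 = (-25 + 273.15)^(1/3) = 6.284028
PPI_2 = (-1 + 273.15)^(1/3) = 6.480414
PPI_blend = 0.55 * 6.284028 + 0.45 * 6.480414 = 6.372402
PP_blend = 6.372402^3 - 273.15 = 258.7674 - 273.15 = -14.38

-14.38 degC


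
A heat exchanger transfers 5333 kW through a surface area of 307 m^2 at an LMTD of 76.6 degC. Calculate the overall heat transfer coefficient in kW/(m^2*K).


From Q = U*A*LMTD, U = Q / (A * LMTD)
U = 5333 / (307 * 76.6) = 5333 / 23516.2 = 0.2268

0.2268 kW/(m^2*K)


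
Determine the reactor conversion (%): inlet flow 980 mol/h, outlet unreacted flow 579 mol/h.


X = (F_in - F_out) / F_in * 100
Moles reacted = 980 - 579 = 401
X = 401 / 980 * 100
= 0.4092 * 100
= 40.92 %

40.92 %


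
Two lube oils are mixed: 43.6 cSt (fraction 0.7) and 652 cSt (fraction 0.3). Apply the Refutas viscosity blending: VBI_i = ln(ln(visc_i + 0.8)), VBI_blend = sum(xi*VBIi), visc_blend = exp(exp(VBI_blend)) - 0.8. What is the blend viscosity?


Refutas method: VBN_i = 14.534*ln(ln(visc_i + 0.8)) + 10.975, blended linearly by mass fraction; since VBN is linear in VBI_i = ln(ln(visc_i + 0.8)) and the fractions sum to 1, blend VBI directly: visc = exp(exp(VBI_blend)) - 0.8
VBI_1 = ln(ln(43.6 + 0.8)) = 1.33322
VBI_2 = ln(ln(652 + 0.8)) = 1.86892
VBI_blend = 0.7 * 1.33322 + 0.3 * 1.86892 = 1.49393
visc_blend = exp(exp(1.49393)) - 0.8 = 85.22

85.22 cSt


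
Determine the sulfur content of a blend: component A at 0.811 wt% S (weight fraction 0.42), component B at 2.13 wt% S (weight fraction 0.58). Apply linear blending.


Linear sulfur blending: S_blend = x1*S1 + x2*S2
Contribution 1: 0.42 * 0.811 = 0.34062 wt%
Contribution 2: 0.58 * 2.13 = 1.2354 wt%
S_blend = 0.34062 + 1.2354 = 1.57602

1.57602 wt%


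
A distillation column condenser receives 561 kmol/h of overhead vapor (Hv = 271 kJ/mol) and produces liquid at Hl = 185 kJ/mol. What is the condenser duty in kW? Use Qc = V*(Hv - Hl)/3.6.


Qc = 561 * (271 - 185) / 3.6 = 561 * 86 / 3.6 = 13400

13400 kW


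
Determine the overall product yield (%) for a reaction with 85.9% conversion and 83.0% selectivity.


Overall yield = conversion (%) * selectivity (%) / 100
Conversion = 85.9%, Selectivity = 83.0%
Y = 85.9 * 83.0 / 100
= 71.297 %

71.297 %


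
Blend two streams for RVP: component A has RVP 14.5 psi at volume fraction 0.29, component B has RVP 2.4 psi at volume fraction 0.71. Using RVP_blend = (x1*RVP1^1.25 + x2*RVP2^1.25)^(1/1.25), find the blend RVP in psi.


Chevron index: RVP_blend = (sum xi*RVPi^1.25)^(1/1.25)
RVP^1.25 terms: 0.29 * 14.5^1.25 + 0.71 * 2.4^1.25 = 10.3265
RVP_blend = 10.3265^(1/1.25) = 6.474

6.474 psi


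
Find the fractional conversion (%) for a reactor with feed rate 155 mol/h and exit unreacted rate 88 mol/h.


X = (F_in - F_out) / F_in * 100
Moles reacted = 155 - 88 = 67
X = 67 / 155 * 100
= 0.4323 * 100
= 43.23 %

43.23 %


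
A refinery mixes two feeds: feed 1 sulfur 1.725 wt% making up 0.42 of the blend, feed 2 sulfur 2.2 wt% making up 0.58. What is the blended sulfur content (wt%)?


Linear sulfur blending: S_blend = x1*S1 + x2*S2
Contribution 1: 0.42 * 1.725 = 0.7245 wt%
Contribution 2: 0.58 * 2.2 = 1.276 wt%
S_blend = 0.7245 + 1.276 = 2.0005

2.0005 wt%


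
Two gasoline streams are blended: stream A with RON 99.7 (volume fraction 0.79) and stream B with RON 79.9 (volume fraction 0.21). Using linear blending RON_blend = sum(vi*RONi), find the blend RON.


Linear blending: RON_blend = sum(vi * RONi)
Contribution 1: 0.79 * 99.7 = 78.763
Contribution 2: 0.21 * 79.9 = 16.779
RON_blend = 78.763 + 16.779 = 95.542

95.542


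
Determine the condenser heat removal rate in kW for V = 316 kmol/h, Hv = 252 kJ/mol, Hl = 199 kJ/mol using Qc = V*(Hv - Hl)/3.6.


Qc = 316 * (252 - 199) / 3.6 = 316 * 53 / 3.6 = 4652

4652 kW


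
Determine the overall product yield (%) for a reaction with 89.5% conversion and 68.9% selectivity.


Overall yield = conversion (%) * selectivity (%) / 100
Conversion = 89.5%, Selectivity = 68.9%
Y = 89.5 * 68.9 / 100
= 61.6655 %

61.6655 %


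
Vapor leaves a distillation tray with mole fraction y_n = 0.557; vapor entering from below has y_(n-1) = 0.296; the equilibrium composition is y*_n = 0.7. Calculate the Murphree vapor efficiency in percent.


Murphree vapor efficiency: EMV = (y_n - y_(n-1)) / (y*_n - y_(n-1)) * 100
EMV = (0.557 - 0.296) / (0.7 - 0.296) * 100 = 0.261 / 0.404 * 100 = 64.60

64.60 %


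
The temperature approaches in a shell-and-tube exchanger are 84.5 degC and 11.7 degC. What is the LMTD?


LMTD = (dT1 - dT2) / ln(dT1/dT2)
= (84.5 - 11.7) / ln(84.5 / 11.7) = 72.8 / 1.97716 = 36.82

36.82 degC


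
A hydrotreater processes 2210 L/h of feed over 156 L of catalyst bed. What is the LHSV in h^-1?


LHSV = volumetric feed rate / catalyst volume
= 2210 L/h / 156 L
= 14.17 h^-1

14.17 h^-1


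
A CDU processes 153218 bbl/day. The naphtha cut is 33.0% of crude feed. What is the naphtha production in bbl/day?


Crude throughput = 153218 bbl/day
Fraction yield = 33.0%
yield = throughput * fraction / 100
yield = 153218 * 33.0 / 100 = 50561.94

50561.94 bbl/day


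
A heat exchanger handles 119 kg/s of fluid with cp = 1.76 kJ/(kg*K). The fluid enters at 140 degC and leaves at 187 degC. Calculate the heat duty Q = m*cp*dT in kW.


Q = m_dot * cp * delta_T
delta_T = 187 - 140 = 47 K
Q = 119 * 1.76 * 47
= 209.44 * 47
= 9843.68 kW

9843.68 kW


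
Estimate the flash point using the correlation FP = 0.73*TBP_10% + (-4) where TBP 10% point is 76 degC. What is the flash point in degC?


FP = 0.73 * 76 + (-4) = 51.48

51.48 degC


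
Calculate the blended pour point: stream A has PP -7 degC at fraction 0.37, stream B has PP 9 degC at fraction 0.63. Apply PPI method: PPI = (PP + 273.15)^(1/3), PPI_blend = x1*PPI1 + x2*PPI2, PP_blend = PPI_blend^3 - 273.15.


PPI_1 = (-7 + 273.15)^(1/3) = 6.432436
PPI_2 = (9 + 273.15)^(1/3) = 6.558835
PPI_blend = 0.37 * 6.432436 + 0.63 * 6.558835 = 6.512067
PP_blend = 6.512067^3 - 273.15 = 276.1573 - 273.15 = 3.01

3.01 degC


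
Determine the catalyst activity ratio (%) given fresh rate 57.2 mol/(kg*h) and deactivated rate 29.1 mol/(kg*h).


Activity (%) = (rate_used / rate_fresh) * 100
rate_used = 29.1, rate_fresh = 57.2
= (29.1 / 57.2) * 100
= 0.5087 * 100 = 50.87

50.87 %


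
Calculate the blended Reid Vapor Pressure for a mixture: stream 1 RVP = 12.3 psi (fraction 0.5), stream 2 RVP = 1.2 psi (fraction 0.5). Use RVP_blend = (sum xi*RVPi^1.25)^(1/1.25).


Chevron index: RVP_blend = (sum xi*RVPi^1.25)^(1/1.25)
RVP^1.25 terms: 0.5 * 12.3^1.25 + 0.5 * 1.2^1.25 = 12.1453
RVP_blend = 12.1453^(1/1.25) = 7.371

7.371 psi


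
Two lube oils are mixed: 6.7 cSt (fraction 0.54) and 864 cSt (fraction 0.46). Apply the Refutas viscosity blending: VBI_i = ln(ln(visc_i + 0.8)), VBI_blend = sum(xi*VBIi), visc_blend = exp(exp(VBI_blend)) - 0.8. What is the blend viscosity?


Refutas method: VBN_i = 14.534*ln(ln(visc_i + 0.8)) + 10.975, blended linearly by mass fraction; since VBN is linear in VBI_i = ln(ln(visc_i + 0.8)) and the fractions sum to 1, blend VBI directly: visc = exp(exp(VBI_blend)) - 0.8
VBI_1 = ln(ln(6.7 + 0.8)) = 0.700571
VBI_2 = ln(ln(864 + 0.8)) = 1.91139
VBI_blend = 0.54 * 0.700571 + 0.46 * 1.91139 = 1.25755
visc_blend = exp(exp(1.25755)) - 0.8 = 32.88

32.88 cSt


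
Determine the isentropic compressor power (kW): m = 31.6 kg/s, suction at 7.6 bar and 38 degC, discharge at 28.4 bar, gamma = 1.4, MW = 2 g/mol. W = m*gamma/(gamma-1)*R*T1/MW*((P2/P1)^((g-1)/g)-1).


Isentropic work: W = m*(gamma/(gamma-1))*(R*T1/MW)*((P2/P1)^((gamma-1)/gamma) - 1)
T1 = 38 + 273.15 = 311.15 K
Pressure ratio = 28.4 / 7.6 = 3.73684
Exponent = (1.4 - 1)/1.4 = 0.285714
(P2/P1)^exp - 1 = 3.73684^0.285714 - 1 = 0.457379
W = 31.6 * 1.4 / 0.4 * 8.314 * 311.15 / 2 * 0.457379 = 65430

65430 kW


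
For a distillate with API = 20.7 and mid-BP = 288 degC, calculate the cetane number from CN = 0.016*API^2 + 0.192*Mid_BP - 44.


CN = 0.016 * 20.7^2 + 0.192 * 288 - 44
CN = 6.85584 + 55.296 - 44 = 18.15184

18.15184
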